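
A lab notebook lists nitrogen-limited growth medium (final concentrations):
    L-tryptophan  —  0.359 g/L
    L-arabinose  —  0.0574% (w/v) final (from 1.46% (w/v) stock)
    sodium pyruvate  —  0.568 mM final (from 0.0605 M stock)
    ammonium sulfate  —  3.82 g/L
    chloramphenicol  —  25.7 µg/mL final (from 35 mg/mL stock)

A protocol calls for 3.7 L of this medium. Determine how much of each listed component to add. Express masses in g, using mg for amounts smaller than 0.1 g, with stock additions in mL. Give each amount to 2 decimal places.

L-tryptophan 1.33 g; L-arabinose 145.47 mL; sodium pyruvate 34.74 mL; ammonium sulfate 14.13 g; chloramphenicol 2.72 mL

Scale factor relative to 1 L: 3.7.
L-tryptophan: 0.359 g/L × 3.7 L = 1.33 g
L-arabinose: dilute stock: 0.0574% ÷ 1.46% × 3700 mL = 145.47 mL
sodium pyruvate: C1V1 = C2V2 → 0.568 mM × 3700 mL ÷ 60.5 mM = 34.74 mL
ammonium sulfate: 3.82 g/L × 3.7 L = 14.13 g
chloramphenicol: dilute stock: 25.7 µg/mL × 3700 mL ÷ 35000 µg/mL = 2.72 mL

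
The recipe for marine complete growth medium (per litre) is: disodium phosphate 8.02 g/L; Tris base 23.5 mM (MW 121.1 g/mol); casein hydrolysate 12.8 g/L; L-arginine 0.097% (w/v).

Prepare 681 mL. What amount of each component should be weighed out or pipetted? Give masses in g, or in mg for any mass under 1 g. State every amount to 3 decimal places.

disodium phosphate 5.462 g; Tris base 1.938 g; casein hydrolysate 8.717 g; L-arginine 660.570 mg

Working volume: 681 mL = 0.681 L.
disodium phosphate: 8.02 g/L × 0.681 L = 5.462 g
Tris base: 23.5 mmol/L × 121.1 g/mol × 0.681 L ÷ 1000 = 1.938 g
casein hydrolysate: 12.8 g/L × 0.681 L = 8.717 g
L-arginine: 0.097% w/v = 0.97 g/L → 0.97 × 0.681 L = 0.66057 g = 660.570 mg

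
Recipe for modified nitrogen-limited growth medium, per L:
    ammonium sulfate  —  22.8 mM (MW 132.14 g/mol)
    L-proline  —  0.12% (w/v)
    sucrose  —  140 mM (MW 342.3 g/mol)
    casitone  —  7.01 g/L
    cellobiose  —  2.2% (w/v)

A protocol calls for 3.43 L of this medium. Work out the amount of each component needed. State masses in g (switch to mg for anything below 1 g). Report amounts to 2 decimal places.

ammonium sulfate 10.33 g; L-proline 4.12 g; sucrose 164.37 g; casitone 24.04 g; cellobiose 75.46 g

Scale factor relative to 1 L: 3.43.
ammonium sulfate: 22.8 mmol/L × 132.14 g/mol × 3.43 L ÷ 1000 = 10.33 g
L-proline: 0.12% w/v = 1.2 g/L → 1.2 × 3.43 L = 4.12 g
sucrose: 140 mmol/L × 342.3 g/mol × 3.43 L ÷ 1000 = 164.37 g
casitone: 7.01 g/L × 3.43 L = 24.04 g
cellobiose: 2.2% w/v = 22 g/L → 22 × 3.43 L = 75.46 g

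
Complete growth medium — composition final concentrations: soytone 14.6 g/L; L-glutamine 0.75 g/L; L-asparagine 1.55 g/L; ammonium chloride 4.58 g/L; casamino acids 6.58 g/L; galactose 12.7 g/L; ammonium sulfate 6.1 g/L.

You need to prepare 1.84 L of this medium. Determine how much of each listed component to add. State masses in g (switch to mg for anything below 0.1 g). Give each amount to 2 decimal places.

soytone 26.86 g; L-glutamine 1.38 g; L-asparagine 2.85 g; ammonium chloride 8.43 g; casamino acids 12.11 g; galactose 23.37 g; ammonium sulfate 11.22 g

Working volume: 1.84 L.
soytone: 14.6 g/L × 1.84 L = 26.86 g
L-glutamine: 0.75 g/L × 1.84 L = 1.38 g
L-asparagine: 1.55 g/L × 1.84 L = 2.85 g
ammonium chloride: 4.58 g/L × 1.84 L = 8.43 g
casamino acids: 6.58 g/L × 1.84 L = 12.11 g
galactose: 12.7 g/L × 1.84 L = 23.37 g
ammonium sulfate: 6.1 g/L × 1.84 L = 11.22 g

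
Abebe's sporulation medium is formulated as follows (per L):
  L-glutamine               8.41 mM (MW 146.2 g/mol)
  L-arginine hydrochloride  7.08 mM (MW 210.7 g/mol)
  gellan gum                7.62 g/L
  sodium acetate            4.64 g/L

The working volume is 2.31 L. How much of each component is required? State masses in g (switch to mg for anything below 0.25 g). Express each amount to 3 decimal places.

Working volume: 2.31 L.
L-glutamine: 8.41 mmol/L × 146.2 g/mol × 2.31 L ÷ 1000 = 2.840 g
L-arginine hydrochloride: 7.08 mmol/L × 210.7 g/mol × 2.31 L ÷ 1000 = 3.446 g
gellan gum: 7.62 g/L × 2.31 L = 17.602 g
sodium acetate: 4.64 g/L × 2.31 L = 10.718 g

L-glutamine 2.840 g; L-arginine hydrochloride 3.446 g; gellan gum 17.602 g; sodium acetate 10.718 g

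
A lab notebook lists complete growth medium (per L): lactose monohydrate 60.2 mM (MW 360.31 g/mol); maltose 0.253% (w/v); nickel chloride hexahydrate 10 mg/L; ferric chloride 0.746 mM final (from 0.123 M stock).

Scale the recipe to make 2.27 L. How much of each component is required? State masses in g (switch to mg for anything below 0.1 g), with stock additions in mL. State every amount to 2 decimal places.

lactose monohydrate 49.24 g; maltose 5.74 g; nickel chloride hexahydrate 22.70 mg; ferric chloride 13.77 mL

Scale factor relative to 1 L: 2.27.
lactose monohydrate: 60.2 mmol/L × 360.31 g/mol × 2.27 L ÷ 1000 = 49.24 g
maltose: 0.253% w/v = 2.53 g/L → 2.53 × 2.27 L = 5.74 g
nickel chloride hexahydrate: 10 mg/L × 2.27 L = 22.70 mg
ferric chloride: C1V1 = C2V2 → 0.746 mM × 2270 mL ÷ 123 mM = 13.77 mL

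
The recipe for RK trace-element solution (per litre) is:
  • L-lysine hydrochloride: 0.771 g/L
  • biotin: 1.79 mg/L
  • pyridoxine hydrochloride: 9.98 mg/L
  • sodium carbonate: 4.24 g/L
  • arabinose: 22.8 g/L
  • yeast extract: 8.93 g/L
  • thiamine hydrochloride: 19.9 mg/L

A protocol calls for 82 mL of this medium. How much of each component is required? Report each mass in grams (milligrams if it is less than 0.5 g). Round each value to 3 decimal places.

L-lysine hydrochloride 63.222 mg; biotin 0.147 mg; pyridoxine hydrochloride 0.818 mg; sodium carbonate 347.680 mg; arabinose 1.870 g; yeast extract 0.732 g; thiamine hydrochloride 1.632 mg

Working volume: 82 mL = 0.082 L.
L-lysine hydrochloride: 0.771 g/L × 0.082 L = 0.063222 g = 63.222 mg
biotin: 1.79 mg/L × 0.082 L = 0.147 mg
pyridoxine hydrochloride: 9.98 mg/L × 0.082 L = 0.818 mg
sodium carbonate: 4.24 g/L × 0.082 L = 0.34768 g = 347.680 mg
arabinose: 22.8 g/L × 0.082 L = 1.870 g
yeast extract: 8.93 g/L × 0.082 L = 0.732 g
thiamine hydrochloride: 19.9 mg/L × 0.082 L = 1.632 mg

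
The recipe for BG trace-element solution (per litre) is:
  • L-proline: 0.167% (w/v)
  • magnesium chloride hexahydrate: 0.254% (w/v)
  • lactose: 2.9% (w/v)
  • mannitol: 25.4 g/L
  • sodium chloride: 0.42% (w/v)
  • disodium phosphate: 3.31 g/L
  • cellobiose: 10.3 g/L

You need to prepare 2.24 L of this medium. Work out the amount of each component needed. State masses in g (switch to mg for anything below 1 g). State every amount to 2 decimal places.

L-proline 3.74 g; magnesium chloride hexahydrate 5.69 g; lactose 64.96 g; mannitol 56.90 g; sodium chloride 9.41 g; disodium phosphate 7.41 g; cellobiose 23.07 g

Scale factor relative to 1 L: 2.24.
L-proline: 0.167 g per 100 mL × 2240 mL ÷ 100 = 3.74 g
magnesium chloride hexahydrate: 0.254 g per 100 mL × 2240 mL ÷ 100 = 5.69 g
lactose: 2.9 g per 100 mL × 2240 mL ÷ 100 = 64.96 g
mannitol: 25.4 g/L × 2.24 L = 56.90 g
sodium chloride: 0.42 g per 100 mL × 2240 mL ÷ 100 = 9.41 g
disodium phosphate: 3.31 g/L × 2.24 L = 7.41 g
cellobiose: 10.3 g/L × 2.24 L = 23.07 g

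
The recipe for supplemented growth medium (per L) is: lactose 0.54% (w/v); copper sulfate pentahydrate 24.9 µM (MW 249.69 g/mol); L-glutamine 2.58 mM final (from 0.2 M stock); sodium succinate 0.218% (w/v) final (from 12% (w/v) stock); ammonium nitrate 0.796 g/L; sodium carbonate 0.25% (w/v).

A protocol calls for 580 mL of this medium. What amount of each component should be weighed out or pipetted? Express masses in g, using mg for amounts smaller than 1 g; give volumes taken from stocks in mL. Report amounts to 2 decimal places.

Working volume: 580 mL = 0.58 L.
lactose: 0.54 g per 100 mL × 580 mL ÷ 100 = 3.13 g
copper sulfate pentahydrate: 24.9 µmol/L × 249.69 g/mol × 0.58 L ÷ 1000 = 3.61 mg
L-glutamine: dilute stock: 2.58 mM × 580 mL ÷ 200 mM = 7.48 mL
sodium succinate: C1V1 = C2V2 → 0.218% ÷ 12% × 580 mL = 10.54 mL
ammonium nitrate: 0.796 g/L × 0.58 L = 0.46168 g = 461.68 mg
sodium carbonate: 0.25% w/v = 2.5 g/L → 2.5 × 0.58 L = 1.45 g

lactose 3.13 g; copper sulfate pentahydrate 3.61 mg; L-glutamine 7.48 mL; sodium succinate 10.54 mL; ammonium nitrate 461.68 mg; sodium carbonate 1.45 g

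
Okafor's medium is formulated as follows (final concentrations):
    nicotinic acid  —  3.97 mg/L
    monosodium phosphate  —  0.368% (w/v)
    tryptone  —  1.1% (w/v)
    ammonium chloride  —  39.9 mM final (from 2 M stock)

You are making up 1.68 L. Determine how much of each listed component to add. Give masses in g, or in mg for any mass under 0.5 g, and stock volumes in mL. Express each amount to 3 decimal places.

Working volume: 1.68 L.
nicotinic acid: 3.97 mg/L × 1.68 L = 6.670 mg
monosodium phosphate: 0.368% w/v = 3.68 g/L → 3.68 × 1.68 L = 6.182 g
tryptone: 1.1% w/v = 11 g/L → 11 × 1.68 L = 18.480 g
ammonium chloride: C1V1 = C2V2 → 39.9 mM × 1680 mL ÷ 2000 mM = 33.516 mL

nicotinic acid 6.670 mg; monosodium phosphate 6.182 g; tryptone 18.480 g; ammonium chloride 33.516 mL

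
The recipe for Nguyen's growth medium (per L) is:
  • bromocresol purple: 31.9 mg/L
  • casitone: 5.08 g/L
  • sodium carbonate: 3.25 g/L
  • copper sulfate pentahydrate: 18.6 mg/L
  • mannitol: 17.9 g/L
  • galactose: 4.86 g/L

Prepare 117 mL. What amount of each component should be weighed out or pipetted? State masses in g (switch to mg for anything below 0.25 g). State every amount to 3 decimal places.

bromocresol purple 3.732 mg; casitone 0.594 g; sodium carbonate 0.380 g; copper sulfate pentahydrate 2.176 mg; mannitol 2.094 g; galactose 0.569 g

Target volume = 117 mL = 0.117 L.
bromocresol purple: 31.9 mg/L × 0.117 L = 3.732 mg
casitone: 5.08 g/L × 0.117 L = 0.594 g
sodium carbonate: 3.25 g/L × 0.117 L = 0.380 g
copper sulfate pentahydrate: 18.6 mg/L × 0.117 L = 2.176 mg
mannitol: 17.9 g/L × 0.117 L = 2.094 g
galactose: 4.86 g/L × 0.117 L = 0.569 g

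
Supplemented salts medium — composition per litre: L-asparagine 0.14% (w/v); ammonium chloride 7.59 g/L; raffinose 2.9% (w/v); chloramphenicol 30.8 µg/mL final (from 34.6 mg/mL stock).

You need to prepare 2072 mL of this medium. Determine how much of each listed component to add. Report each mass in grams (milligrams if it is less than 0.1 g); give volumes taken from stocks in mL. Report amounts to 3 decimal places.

L-asparagine 2.901 g; ammonium chloride 15.726 g; raffinose 60.088 g; chloramphenicol 1.844 mL

Working volume: 2072 mL = 2.072 L.
L-asparagine: 0.14 g per 100 mL × 2072 mL ÷ 100 = 2.901 g
ammonium chloride: 7.59 g/L × 2.072 L = 15.726 g
raffinose: 2.9% w/v = 29 g/L → 29 × 2.072 L = 60.088 g
chloramphenicol: V = C2·V2/C1 = 30.8 µg/mL × 2072 mL ÷ 34600 µg/mL = 1.844 mL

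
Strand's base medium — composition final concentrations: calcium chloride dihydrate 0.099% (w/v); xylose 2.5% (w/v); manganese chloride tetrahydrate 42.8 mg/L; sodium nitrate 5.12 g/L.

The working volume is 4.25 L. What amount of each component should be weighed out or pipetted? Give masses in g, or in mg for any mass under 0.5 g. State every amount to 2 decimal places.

calcium chloride dihydrate 4.21 g; xylose 106.25 g; manganese chloride tetrahydrate 181.90 mg; sodium nitrate 21.76 g

Scale factor relative to 1 L: 4.25.
calcium chloride dihydrate: 0.099% w/v = 0.99 g/L → 0.99 × 4.25 L = 4.21 g
xylose: 2.5 g per 100 mL × 4250 mL ÷ 100 = 106.25 g
manganese chloride tetrahydrate: 42.8 mg/L × 4.25 L = 181.90 mg
sodium nitrate: 5.12 g/L × 4.25 L = 21.76 g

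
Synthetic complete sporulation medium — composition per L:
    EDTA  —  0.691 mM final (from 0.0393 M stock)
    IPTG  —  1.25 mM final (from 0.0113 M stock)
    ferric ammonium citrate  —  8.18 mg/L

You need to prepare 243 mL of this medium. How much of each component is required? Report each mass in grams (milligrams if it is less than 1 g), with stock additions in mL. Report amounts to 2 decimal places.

EDTA 4.27 mL; IPTG 26.88 mL; ferric ammonium citrate 1.99 mg

Scale factor relative to 1 L: 0.243.
EDTA: C1V1 = C2V2 → 0.691 mM × 243 mL ÷ 39.3 mM = 4.27 mL
IPTG: dilute stock: 1.25 mM × 243 mL ÷ 11.3 mM = 26.88 mL
ferric ammonium citrate: 8.18 mg/L × 0.243 L = 1.99 mg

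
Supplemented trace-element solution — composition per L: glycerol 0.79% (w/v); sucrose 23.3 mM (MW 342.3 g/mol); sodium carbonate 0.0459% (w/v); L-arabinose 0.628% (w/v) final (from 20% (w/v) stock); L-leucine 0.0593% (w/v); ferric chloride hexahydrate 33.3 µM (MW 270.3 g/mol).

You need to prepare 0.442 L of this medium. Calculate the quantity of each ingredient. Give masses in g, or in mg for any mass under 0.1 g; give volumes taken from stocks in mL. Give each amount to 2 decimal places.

Scale factor relative to 1 L: 0.442.
glycerol: 0.79% w/v = 7.9 g/L → 7.9 × 0.442 L = 3.49 g
sucrose: 23.3 mmol/L × 342.3 g/mol × 0.442 L ÷ 1000 = 3.53 g
sodium carbonate: 0.0459 g per 100 mL × 442 mL ÷ 100 = 0.20 g
L-arabinose: C1V1 = C2V2 → 0.628% ÷ 20% × 442 mL = 13.88 mL
L-leucine: 0.0593 g per 100 mL × 442 mL ÷ 100 = 0.26 g
ferric chloride hexahydrate: 33.3 µmol/L × 270.3 g/mol × 0.442 L ÷ 1000 = 3.98 mg

glycerol 3.49 g; sucrose 3.53 g; sodium carbonate 0.20 g; L-arabinose 13.88 mL; L-leucine 0.26 g; ferric chloride hexahydrate 3.98 mg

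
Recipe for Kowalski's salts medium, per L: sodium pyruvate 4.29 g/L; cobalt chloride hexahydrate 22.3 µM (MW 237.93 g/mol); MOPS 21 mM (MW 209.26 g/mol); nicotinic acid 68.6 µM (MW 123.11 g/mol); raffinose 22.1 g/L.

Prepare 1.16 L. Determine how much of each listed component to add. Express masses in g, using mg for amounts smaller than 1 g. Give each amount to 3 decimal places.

sodium pyruvate 4.976 g; cobalt chloride hexahydrate 6.155 mg; MOPS 5.098 g; nicotinic acid 9.797 mg; raffinose 25.636 g

Scale factor relative to 1 L: 1.16.
sodium pyruvate: 4.29 g/L × 1.16 L = 4.976 g
cobalt chloride hexahydrate: 22.3 µmol/L × 237.93 g/mol × 1.16 L ÷ 1000 = 6.155 mg
MOPS: 21 mmol/L × 209.26 g/mol × 1.16 L ÷ 1000 = 5.098 g
nicotinic acid: 68.6 µmol/L × 123.11 g/mol × 1.16 L ÷ 1000 = 9.797 mg
raffinose: 22.1 g/L × 1.16 L = 25.636 g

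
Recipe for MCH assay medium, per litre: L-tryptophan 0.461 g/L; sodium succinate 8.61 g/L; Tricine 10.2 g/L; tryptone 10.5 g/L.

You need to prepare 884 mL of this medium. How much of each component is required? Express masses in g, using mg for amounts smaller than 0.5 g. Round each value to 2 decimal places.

L-tryptophan 407.52 mg; sodium succinate 7.61 g; Tricine 9.02 g; tryptone 9.28 g

Target volume = 884 mL = 0.884 L.
L-tryptophan: 0.461 g/L × 0.884 L = 0.407524 g = 407.52 mg
sodium succinate: 8.61 g/L × 0.884 L = 7.61 g
Tricine: 10.2 g/L × 0.884 L = 9.02 g
tryptone: 10.5 g/L × 0.884 L = 9.28 g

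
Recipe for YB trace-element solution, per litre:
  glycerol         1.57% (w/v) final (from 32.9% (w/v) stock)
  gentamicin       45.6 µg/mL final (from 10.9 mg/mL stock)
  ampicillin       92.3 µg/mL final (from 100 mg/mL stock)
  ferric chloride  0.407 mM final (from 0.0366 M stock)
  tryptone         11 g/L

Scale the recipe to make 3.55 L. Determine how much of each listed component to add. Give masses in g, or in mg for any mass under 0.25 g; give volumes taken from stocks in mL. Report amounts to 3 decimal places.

glycerol 169.407 mL; gentamicin 14.851 mL; ampicillin 3.277 mL; ferric chloride 39.477 mL; tryptone 39.050 g

Scale factor relative to 1 L: 3.55.
glycerol: V = C2·V2/C1 = 1.57% ÷ 32.9% × 3550 mL = 169.407 mL
gentamicin: dilute stock: 45.6 µg/mL × 3550 mL ÷ 10900 µg/mL = 14.851 mL
ampicillin: dilute stock: 92.3 µg/mL × 3550 mL ÷ 100000 µg/mL = 3.277 mL
ferric chloride: dilute stock: 0.407 mM × 3550 mL ÷ 36.6 mM = 39.477 mL
tryptone: 11 g/L × 3.55 L = 39.050 g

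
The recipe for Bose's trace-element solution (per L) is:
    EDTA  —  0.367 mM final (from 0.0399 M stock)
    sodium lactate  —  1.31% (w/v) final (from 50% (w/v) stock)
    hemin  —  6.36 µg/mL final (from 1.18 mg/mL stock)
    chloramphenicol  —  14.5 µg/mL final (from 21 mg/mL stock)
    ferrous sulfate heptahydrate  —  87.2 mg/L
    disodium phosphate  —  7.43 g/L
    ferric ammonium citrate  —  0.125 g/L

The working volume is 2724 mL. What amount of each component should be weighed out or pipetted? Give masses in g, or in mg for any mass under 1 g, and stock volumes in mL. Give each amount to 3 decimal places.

Target volume = 2724 mL = 2.724 L.
EDTA: V = C2·V2/C1 = 0.367 mM × 2724 mL ÷ 39.9 mM = 25.055 mL
sodium lactate: V = C2·V2/C1 = 1.31% ÷ 50% × 2724 mL = 71.369 mL
hemin: V = C2·V2/C1 = 6.36 µg/mL × 2724 mL ÷ 1180 µg/mL = 14.682 mL
chloramphenicol: V = C2·V2/C1 = 14.5 µg/mL × 2724 mL ÷ 21000 µg/mL = 1.881 mL
ferrous sulfate heptahydrate: 87.2 mg/L × 2.724 L = 237.533 mg
disodium phosphate: 7.43 g/L × 2.724 L = 20.239 g
ferric ammonium citrate: 0.125 g/L × 2.724 L = 0.3405 g = 340.500 mg

EDTA 25.055 mL; sodium lactate 71.369 mL; hemin 14.682 mL; chloramphenicol 1.881 mL; ferrous sulfate heptahydrate 237.533 mg; disodium phosphate 20.239 g; ferric ammonium citrate 340.500 mg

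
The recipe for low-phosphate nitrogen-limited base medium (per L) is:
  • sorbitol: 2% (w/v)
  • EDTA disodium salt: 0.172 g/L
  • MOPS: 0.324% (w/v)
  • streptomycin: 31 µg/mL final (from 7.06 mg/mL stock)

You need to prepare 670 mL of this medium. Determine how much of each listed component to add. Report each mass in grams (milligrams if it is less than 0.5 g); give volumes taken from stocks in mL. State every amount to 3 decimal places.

Scale factor relative to 1 L: 0.67.
sorbitol: 2 g per 100 mL × 670 mL ÷ 100 = 13.400 g
EDTA disodium salt: 0.172 g/L × 0.67 L = 0.11524 g = 115.240 mg
MOPS: 0.324 g per 100 mL × 670 mL ÷ 100 = 2.171 g
streptomycin: dilute stock: 31 µg/mL × 670 mL ÷ 7060 µg/mL = 2.942 mL

sorbitol 13.400 g; EDTA disodium salt 115.240 mg; MOPS 2.171 g; streptomycin 2.942 mL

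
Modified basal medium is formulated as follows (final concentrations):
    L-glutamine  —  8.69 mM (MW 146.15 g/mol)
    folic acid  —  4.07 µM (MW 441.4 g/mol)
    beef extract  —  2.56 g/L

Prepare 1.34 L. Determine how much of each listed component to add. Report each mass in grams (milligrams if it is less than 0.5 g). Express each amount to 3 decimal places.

Working volume: 1.34 L.
L-glutamine: 8.69 mmol/L × 146.15 g/mol × 1.34 L ÷ 1000 = 1.702 g
folic acid: 4.07 µmol/L × 441.4 g/mol × 1.34 L ÷ 1000 = 2.407 mg
beef extract: 2.56 g/L × 1.34 L = 3.430 g

L-glutamine 1.702 g; folic acid 2.407 mg; beef extract 3.430 g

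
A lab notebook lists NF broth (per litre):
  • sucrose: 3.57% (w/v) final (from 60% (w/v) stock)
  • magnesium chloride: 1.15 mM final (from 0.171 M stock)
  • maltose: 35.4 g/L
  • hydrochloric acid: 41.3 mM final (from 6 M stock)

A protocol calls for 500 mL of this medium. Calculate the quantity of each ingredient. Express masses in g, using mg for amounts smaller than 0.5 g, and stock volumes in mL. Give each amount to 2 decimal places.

Scale factor relative to 1 L: 0.5.
sucrose: V = C2·V2/C1 = 3.57% ÷ 60% × 500 mL = 29.75 mL
magnesium chloride: C1V1 = C2V2 → 1.15 mM × 500 mL ÷ 171 mM = 3.36 mL
maltose: 35.4 g/L × 0.5 L = 17.70 g
hydrochloric acid: dilute stock: 41.3 mM × 500 mL ÷ 6000 mM = 3.44 mL

sucrose 29.75 mL; magnesium chloride 3.36 mL; maltose 17.70 g; hydrochloric acid 3.44 mL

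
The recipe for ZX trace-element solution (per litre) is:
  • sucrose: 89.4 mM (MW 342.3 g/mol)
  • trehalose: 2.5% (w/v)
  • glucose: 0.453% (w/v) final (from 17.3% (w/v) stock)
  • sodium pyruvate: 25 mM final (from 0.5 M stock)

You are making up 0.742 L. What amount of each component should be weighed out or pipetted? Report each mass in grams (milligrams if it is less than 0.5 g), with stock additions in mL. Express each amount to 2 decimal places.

sucrose 22.71 g; trehalose 18.55 g; glucose 19.43 mL; sodium pyruvate 37.10 mL

Working volume: 0.742 L.
sucrose: 89.4 mmol/L × 342.3 g/mol × 0.742 L ÷ 1000 = 22.71 g
trehalose: 2.5 g per 100 mL × 742 mL ÷ 100 = 18.55 g
glucose: V = C2·V2/C1 = 0.453% ÷ 17.3% × 742 mL = 19.43 mL
sodium pyruvate: dilute stock: 25 mM × 742 mL ÷ 500 mM = 37.10 mL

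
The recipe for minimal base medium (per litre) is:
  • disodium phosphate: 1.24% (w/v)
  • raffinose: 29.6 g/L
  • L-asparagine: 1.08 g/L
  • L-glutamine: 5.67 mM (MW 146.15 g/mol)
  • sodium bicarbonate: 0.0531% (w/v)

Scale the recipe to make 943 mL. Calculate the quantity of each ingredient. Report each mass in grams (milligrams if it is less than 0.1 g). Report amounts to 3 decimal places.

Scale factor relative to 1 L: 0.943.
disodium phosphate: 1.24 g per 100 mL × 943 mL ÷ 100 = 11.693 g
raffinose: 29.6 g/L × 0.943 L = 27.913 g
L-asparagine: 1.08 g/L × 0.943 L = 1.018 g
L-glutamine: 5.67 mmol/L × 146.15 g/mol × 0.943 L ÷ 1000 = 0.781 g
sodium bicarbonate: 0.0531% w/v = 0.531 g/L → 0.531 × 0.943 L = 0.501 g

disodium phosphate 11.693 g; raffinose 27.913 g; L-asparagine 1.018 g; L-glutamine 0.781 g; sodium bicarbonate 0.501 g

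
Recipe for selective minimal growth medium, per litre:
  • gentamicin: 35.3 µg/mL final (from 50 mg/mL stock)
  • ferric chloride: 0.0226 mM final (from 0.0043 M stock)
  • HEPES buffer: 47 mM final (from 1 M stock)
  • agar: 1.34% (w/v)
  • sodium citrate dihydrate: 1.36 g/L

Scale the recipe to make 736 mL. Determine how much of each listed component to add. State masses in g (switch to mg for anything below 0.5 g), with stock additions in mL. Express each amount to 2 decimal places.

gentamicin 0.52 mL; ferric chloride 3.87 mL; HEPES buffer 34.59 mL; agar 9.86 g; sodium citrate dihydrate 1.00 g

Scale factor relative to 1 L: 0.736.
gentamicin: V = C2·V2/C1 = 35.3 µg/mL × 736 mL ÷ 50000 µg/mL = 0.52 mL
ferric chloride: V = C2·V2/C1 = 0.0226 mM × 736 mL ÷ 4.3 mM = 3.87 mL
HEPES buffer: C1V1 = C2V2 → 47 mM × 736 mL ÷ 1000 mM = 34.59 mL
agar: 1.34 g per 100 mL × 736 mL ÷ 100 = 9.86 g
sodium citrate dihydrate: 1.36 g/L × 0.736 L = 1.00 g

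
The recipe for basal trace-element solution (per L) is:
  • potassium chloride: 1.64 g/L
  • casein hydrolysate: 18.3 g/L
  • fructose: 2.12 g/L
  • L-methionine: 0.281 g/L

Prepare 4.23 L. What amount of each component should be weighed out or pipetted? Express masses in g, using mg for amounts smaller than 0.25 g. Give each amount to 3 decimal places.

potassium chloride 6.937 g; casein hydrolysate 77.409 g; fructose 8.968 g; L-methionine 1.189 g

Working volume: 4.23 L.
potassium chloride: 1.64 g/L × 4.23 L = 6.937 g
casein hydrolysate: 18.3 g/L × 4.23 L = 77.409 g
fructose: 2.12 g/L × 4.23 L = 8.968 g
L-methionine: 0.281 g/L × 4.23 L = 1.189 g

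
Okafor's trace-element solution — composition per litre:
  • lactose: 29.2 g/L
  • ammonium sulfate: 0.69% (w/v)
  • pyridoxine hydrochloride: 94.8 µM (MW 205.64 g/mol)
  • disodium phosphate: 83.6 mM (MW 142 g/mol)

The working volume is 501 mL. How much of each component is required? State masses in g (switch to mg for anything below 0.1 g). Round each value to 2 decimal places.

Working volume: 501 mL = 0.501 L.
lactose: 29.2 g/L × 0.501 L = 14.63 g
ammonium sulfate: 0.69 g per 100 mL × 501 mL ÷ 100 = 3.46 g
pyridoxine hydrochloride: 94.8 µmol/L × 205.64 g/mol × 0.501 L ÷ 1000 = 9.77 mg
disodium phosphate: 83.6 mmol/L × 142 g/mol × 0.501 L ÷ 1000 = 5.95 g

lactose 14.63 g; ammonium sulfate 3.46 g; pyridoxine hydrochloride 9.77 mg; disodium phosphate 5.95 g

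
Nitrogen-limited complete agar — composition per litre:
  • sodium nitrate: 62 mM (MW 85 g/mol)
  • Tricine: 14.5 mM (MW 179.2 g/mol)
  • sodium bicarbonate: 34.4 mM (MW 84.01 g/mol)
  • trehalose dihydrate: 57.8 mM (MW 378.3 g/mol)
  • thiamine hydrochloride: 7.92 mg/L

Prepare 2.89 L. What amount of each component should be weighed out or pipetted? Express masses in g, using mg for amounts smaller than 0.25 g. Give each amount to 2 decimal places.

Working volume: 2.89 L.
sodium nitrate: 62 mmol/L × 85 g/mol × 2.89 L ÷ 1000 = 15.23 g
Tricine: 14.5 mmol/L × 179.2 g/mol × 2.89 L ÷ 1000 = 7.51 g
sodium bicarbonate: 34.4 mmol/L × 84.01 g/mol × 2.89 L ÷ 1000 = 8.35 g
trehalose dihydrate: 57.8 mmol/L × 378.3 g/mol × 2.89 L ÷ 1000 = 63.19 g
thiamine hydrochloride: 7.92 mg/L × 2.89 L = 22.89 mg

sodium nitrate 15.23 g; Tricine 7.51 g; sodium bicarbonate 8.35 g; trehalose dihydrate 63.19 g; thiamine hydrochloride 22.89 mg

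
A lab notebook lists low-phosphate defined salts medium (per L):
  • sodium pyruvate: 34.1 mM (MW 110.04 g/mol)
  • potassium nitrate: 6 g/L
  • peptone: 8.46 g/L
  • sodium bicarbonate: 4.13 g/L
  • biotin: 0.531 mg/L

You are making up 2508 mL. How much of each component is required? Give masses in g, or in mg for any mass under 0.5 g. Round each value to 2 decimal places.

sodium pyruvate 9.41 g; potassium nitrate 15.05 g; peptone 21.22 g; sodium bicarbonate 10.36 g; biotin 1.33 mg

Target volume = 2508 mL = 2.508 L.
sodium pyruvate: 34.1 mmol/L × 110.04 g/mol × 2.508 L ÷ 1000 = 9.41 g
potassium nitrate: 6 g/L × 2.508 L = 15.05 g
peptone: 8.46 g/L × 2.508 L = 21.22 g
sodium bicarbonate: 4.13 g/L × 2.508 L = 10.36 g
biotin: 0.531 mg/L × 2.508 L = 1.33 mg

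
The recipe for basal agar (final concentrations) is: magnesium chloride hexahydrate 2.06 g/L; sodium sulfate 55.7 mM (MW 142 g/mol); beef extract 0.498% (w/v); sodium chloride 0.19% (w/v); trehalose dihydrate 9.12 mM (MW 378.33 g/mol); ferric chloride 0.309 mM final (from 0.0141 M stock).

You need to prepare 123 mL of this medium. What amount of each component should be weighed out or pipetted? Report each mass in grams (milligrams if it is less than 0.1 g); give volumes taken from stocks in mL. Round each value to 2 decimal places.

Target volume = 123 mL = 0.123 L.
magnesium chloride hexahydrate: 2.06 g/L × 0.123 L = 0.25 g
sodium sulfate: 55.7 mmol/L × 142 g/mol × 0.123 L ÷ 1000 = 0.97 g
beef extract: 0.498 g per 100 mL × 123 mL ÷ 100 = 0.61 g
sodium chloride: 0.19 g per 100 mL × 123 mL ÷ 100 = 0.23 g
trehalose dihydrate: 9.12 mmol/L × 378.33 g/mol × 0.123 L ÷ 1000 = 0.42 g
ferric chloride: dilute stock: 0.309 mM × 123 mL ÷ 14.1 mM = 2.70 mL

magnesium chloride hexahydrate 0.25 g; sodium sulfate 0.97 g; beef extract 0.61 g; sodium chloride 0.23 g; trehalose dihydrate 0.42 g; ferric chloride 2.70 mL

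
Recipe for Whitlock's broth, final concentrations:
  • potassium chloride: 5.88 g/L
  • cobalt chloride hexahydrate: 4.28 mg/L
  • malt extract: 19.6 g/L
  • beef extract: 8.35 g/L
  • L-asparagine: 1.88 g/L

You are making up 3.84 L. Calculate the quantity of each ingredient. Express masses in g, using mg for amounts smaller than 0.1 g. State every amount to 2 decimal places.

Working volume: 3.84 L.
potassium chloride: 5.88 g/L × 3.84 L = 22.58 g
cobalt chloride hexahydrate: 4.28 mg/L × 3.84 L = 16.44 mg
malt extract: 19.6 g/L × 3.84 L = 75.26 g
beef extract: 8.35 g/L × 3.84 L = 32.06 g
L-asparagine: 1.88 g/L × 3.84 L = 7.22 g

potassium chloride 22.58 g; cobalt chloride hexahydrate 16.44 mg; malt extract 75.26 g; beef extract 32.06 g; L-asparagine 7.22 g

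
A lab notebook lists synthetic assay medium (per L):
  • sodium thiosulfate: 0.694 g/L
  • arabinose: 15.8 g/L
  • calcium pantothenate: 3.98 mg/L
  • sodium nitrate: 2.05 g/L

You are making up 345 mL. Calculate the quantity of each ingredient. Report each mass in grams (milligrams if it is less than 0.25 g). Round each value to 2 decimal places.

sodium thiosulfate 239.43 mg; arabinose 5.45 g; calcium pantothenate 1.37 mg; sodium nitrate 0.71 g

Working volume: 345 mL = 0.345 L.
sodium thiosulfate: 0.694 g/L × 0.345 L = 0.23943 g = 239.43 mg
arabinose: 15.8 g/L × 0.345 L = 5.45 g
calcium pantothenate: 3.98 mg/L × 0.345 L = 1.37 mg
sodium nitrate: 2.05 g/L × 0.345 L = 0.71 g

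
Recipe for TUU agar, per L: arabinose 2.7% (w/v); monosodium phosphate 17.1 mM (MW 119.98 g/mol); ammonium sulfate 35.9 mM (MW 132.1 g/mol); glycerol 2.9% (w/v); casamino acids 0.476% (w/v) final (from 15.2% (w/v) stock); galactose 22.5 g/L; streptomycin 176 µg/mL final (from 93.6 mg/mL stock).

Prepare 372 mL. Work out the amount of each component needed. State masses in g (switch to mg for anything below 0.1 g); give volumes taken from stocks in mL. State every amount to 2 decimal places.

Working volume: 372 mL = 0.372 L.
arabinose: 2.7% w/v = 27 g/L → 27 × 0.372 L = 10.04 g
monosodium phosphate: 17.1 mmol/L × 119.98 g/mol × 0.372 L ÷ 1000 = 0.76 g
ammonium sulfate: 35.9 mmol/L × 132.1 g/mol × 0.372 L ÷ 1000 = 1.76 g
glycerol: 2.9% w/v = 29 g/L → 29 × 0.372 L = 10.79 g
casamino acids: V = C2·V2/C1 = 0.476% ÷ 15.2% × 372 mL = 11.65 mL
galactose: 22.5 g/L × 0.372 L = 8.37 g
streptomycin: V = C2·V2/C1 = 176 µg/mL × 372 mL ÷ 93600 µg/mL = 0.70 mL

arabinose 10.04 g; monosodium phosphate 0.76 g; ammonium sulfate 1.76 g; glycerol 10.79 g; casamino acids 11.65 mL; galactose 8.37 g; streptomycin 0.70 mL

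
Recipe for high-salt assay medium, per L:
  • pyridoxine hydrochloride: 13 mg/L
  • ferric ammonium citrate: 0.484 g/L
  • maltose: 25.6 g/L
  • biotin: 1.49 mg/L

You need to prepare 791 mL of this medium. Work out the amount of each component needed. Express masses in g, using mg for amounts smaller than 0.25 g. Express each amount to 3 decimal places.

pyridoxine hydrochloride 10.283 mg; ferric ammonium citrate 0.383 g; maltose 20.250 g; biotin 1.179 mg

Working volume: 791 mL = 0.791 L.
pyridoxine hydrochloride: 13 mg/L × 0.791 L = 10.283 mg
ferric ammonium citrate: 0.484 g/L × 0.791 L = 0.383 g
maltose: 25.6 g/L × 0.791 L = 20.250 g
biotin: 1.49 mg/L × 0.791 L = 1.179 mg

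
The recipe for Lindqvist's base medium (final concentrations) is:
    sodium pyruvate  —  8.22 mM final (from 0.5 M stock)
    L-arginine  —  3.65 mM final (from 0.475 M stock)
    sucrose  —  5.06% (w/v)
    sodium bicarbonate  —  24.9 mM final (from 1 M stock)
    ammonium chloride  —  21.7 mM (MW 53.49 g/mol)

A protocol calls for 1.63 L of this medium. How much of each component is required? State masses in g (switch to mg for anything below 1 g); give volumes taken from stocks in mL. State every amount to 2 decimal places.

sodium pyruvate 26.80 mL; L-arginine 12.53 mL; sucrose 82.48 g; sodium bicarbonate 40.59 mL; ammonium chloride 1.89 g

Scale factor relative to 1 L: 1.63.
sodium pyruvate: V = C2·V2/C1 = 8.22 mM × 1630 mL ÷ 500 mM = 26.80 mL
L-arginine: V = C2·V2/C1 = 3.65 mM × 1630 mL ÷ 475 mM = 12.53 mL
sucrose: 5.06% w/v = 50.6 g/L → 50.6 × 1.63 L = 82.48 g
sodium bicarbonate: C1V1 = C2V2 → 24.9 mM × 1630 mL ÷ 1000 mM = 40.59 mL
ammonium chloride: 21.7 mmol/L × 53.49 g/mol × 1.63 L ÷ 1000 = 1.89 g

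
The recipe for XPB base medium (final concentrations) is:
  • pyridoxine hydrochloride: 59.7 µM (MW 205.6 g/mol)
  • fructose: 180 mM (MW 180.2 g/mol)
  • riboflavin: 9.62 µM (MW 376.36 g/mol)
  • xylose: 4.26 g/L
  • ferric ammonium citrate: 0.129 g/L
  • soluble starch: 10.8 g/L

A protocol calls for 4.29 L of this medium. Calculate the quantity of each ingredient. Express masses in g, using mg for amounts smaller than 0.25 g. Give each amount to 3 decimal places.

Scale factor relative to 1 L: 4.29.
pyridoxine hydrochloride: 59.7 µmol/L × 205.6 g/mol × 4.29 L ÷ 1000 = 52.657 mg
fructose: 180 mmol/L × 180.2 g/mol × 4.29 L ÷ 1000 = 139.150 g
riboflavin: 9.62 µmol/L × 376.36 g/mol × 4.29 L ÷ 1000 = 15.532 mg
xylose: 4.26 g/L × 4.29 L = 18.275 g
ferric ammonium citrate: 0.129 g/L × 4.29 L = 0.553 g
soluble starch: 10.8 g/L × 4.29 L = 46.332 g

pyridoxine hydrochloride 52.657 mg; fructose 139.150 g; riboflavin 15.532 mg; xylose 18.275 g; ferric ammonium citrate 0.553 g; soluble starch 46.332 g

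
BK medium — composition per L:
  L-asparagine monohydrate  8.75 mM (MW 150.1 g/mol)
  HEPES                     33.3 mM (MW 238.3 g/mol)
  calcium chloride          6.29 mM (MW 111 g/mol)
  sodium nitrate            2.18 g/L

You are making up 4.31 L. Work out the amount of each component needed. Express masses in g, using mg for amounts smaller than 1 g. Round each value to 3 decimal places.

L-asparagine monohydrate 5.661 g; HEPES 34.202 g; calcium chloride 3.009 g; sodium nitrate 9.396 g

Scale factor relative to 1 L: 4.31.
L-asparagine monohydrate: 8.75 mmol/L × 150.1 g/mol × 4.31 L ÷ 1000 = 5.661 g
HEPES: 33.3 mmol/L × 238.3 g/mol × 4.31 L ÷ 1000 = 34.202 g
calcium chloride: 6.29 mmol/L × 111 g/mol × 4.31 L ÷ 1000 = 3.009 g
sodium nitrate: 2.18 g/L × 4.31 L = 9.396 g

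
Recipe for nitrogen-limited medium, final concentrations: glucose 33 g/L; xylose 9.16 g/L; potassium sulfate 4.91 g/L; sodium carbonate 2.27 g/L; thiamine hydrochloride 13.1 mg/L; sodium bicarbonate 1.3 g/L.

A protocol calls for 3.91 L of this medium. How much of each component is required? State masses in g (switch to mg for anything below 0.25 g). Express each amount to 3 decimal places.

Working volume: 3.91 L.
glucose: 33 g/L × 3.91 L = 129.030 g
xylose: 9.16 g/L × 3.91 L = 35.816 g
potassium sulfate: 4.91 g/L × 3.91 L = 19.198 g
sodium carbonate: 2.27 g/L × 3.91 L = 8.876 g
thiamine hydrochloride: 13.1 mg/L × 3.91 L = 51.221 mg
sodium bicarbonate: 1.3 g/L × 3.91 L = 5.083 g

glucose 129.030 g; xylose 35.816 g; potassium sulfate 19.198 g; sodium carbonate 8.876 g; thiamine hydrochloride 51.221 mg; sodium bicarbonate 5.083 g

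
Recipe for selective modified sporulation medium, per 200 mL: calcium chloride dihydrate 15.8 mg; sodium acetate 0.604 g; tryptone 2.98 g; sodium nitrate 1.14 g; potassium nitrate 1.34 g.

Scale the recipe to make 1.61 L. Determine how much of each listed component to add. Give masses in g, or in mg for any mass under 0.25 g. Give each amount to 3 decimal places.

Scale factor = 1610 mL / 200 mL = 8.05.
calcium chloride dihydrate: 15.8 mg × (1610 mL / 200 mL) = 127.190 mg
sodium acetate: 0.604 g × (1610 mL / 200 mL) = 4.862 g
tryptone: 2.98 g × (1610 mL / 200 mL) = 23.989 g
sodium nitrate: 1.14 g × (1610 mL / 200 mL) = 9.177 g
potassium nitrate: 1.34 g × (1610 mL / 200 mL) = 10.787 g

calcium chloride dihydrate 127.190 mg; sodium acetate 4.862 g; tryptone 23.989 g; sodium nitrate 9.177 g; potassium nitrate 10.787 g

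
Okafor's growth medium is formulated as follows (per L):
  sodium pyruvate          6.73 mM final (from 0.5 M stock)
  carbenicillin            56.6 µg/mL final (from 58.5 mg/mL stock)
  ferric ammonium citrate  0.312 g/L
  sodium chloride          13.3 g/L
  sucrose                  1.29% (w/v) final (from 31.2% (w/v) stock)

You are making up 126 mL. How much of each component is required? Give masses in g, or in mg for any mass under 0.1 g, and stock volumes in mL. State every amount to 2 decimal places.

sodium pyruvate 1.70 mL; carbenicillin 0.12 mL; ferric ammonium citrate 39.31 mg; sodium chloride 1.68 g; sucrose 5.21 mL

Scale factor relative to 1 L: 0.126.
sodium pyruvate: V = C2·V2/C1 = 6.73 mM × 126 mL ÷ 500 mM = 1.70 mL
carbenicillin: dilute stock: 56.6 µg/mL × 126 mL ÷ 58500 µg/mL = 0.12 mL
ferric ammonium citrate: 0.312 g/L × 0.126 L = 0.039312 g = 39.31 mg
sodium chloride: 13.3 g/L × 0.126 L = 1.68 g
sucrose: V = C2·V2/C1 = 1.29% ÷ 31.2% × 126 mL = 5.21 mL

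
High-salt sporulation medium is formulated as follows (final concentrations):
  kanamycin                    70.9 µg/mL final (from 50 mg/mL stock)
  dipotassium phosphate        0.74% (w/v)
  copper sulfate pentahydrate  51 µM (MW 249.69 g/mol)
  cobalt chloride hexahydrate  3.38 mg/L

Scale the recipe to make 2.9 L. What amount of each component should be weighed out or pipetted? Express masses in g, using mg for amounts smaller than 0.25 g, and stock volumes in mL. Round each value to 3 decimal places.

Working volume: 2.9 L.
kanamycin: V = C2·V2/C1 = 70.9 µg/mL × 2900 mL ÷ 50000 µg/mL = 4.112 mL
dipotassium phosphate: 0.74 g per 100 mL × 2900 mL ÷ 100 = 21.460 g
copper sulfate pentahydrate: 51 µmol/L × 249.69 g/mol × 2.9 L ÷ 1000 = 36.929 mg
cobalt chloride hexahydrate: 3.38 mg/L × 2.9 L = 9.802 mg

kanamycin 4.112 mL; dipotassium phosphate 21.460 g; copper sulfate pentahydrate 36.929 mg; cobalt chloride hexahydrate 9.802 mg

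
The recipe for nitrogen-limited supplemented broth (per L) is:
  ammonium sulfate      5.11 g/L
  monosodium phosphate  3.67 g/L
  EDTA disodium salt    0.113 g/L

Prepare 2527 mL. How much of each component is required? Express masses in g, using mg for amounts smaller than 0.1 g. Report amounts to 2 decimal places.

Target volume = 2527 mL = 2.527 L.
ammonium sulfate: 5.11 g/L × 2.527 L = 12.91 g
monosodium phosphate: 3.67 g/L × 2.527 L = 9.27 g
EDTA disodium salt: 0.113 g/L × 2.527 L = 0.29 g

ammonium sulfate 12.91 g; monosodium phosphate 9.27 g; EDTA disodium salt 0.29 g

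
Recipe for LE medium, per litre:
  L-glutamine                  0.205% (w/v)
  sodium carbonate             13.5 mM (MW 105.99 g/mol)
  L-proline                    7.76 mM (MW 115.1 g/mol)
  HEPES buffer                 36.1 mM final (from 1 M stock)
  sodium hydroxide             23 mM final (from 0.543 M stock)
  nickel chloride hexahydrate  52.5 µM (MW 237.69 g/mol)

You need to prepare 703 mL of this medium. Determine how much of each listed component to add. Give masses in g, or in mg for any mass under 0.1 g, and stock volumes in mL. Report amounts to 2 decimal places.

L-glutamine 1.44 g; sodium carbonate 1.01 g; L-proline 0.63 g; HEPES buffer 25.38 mL; sodium hydroxide 29.78 mL; nickel chloride hexahydrate 8.77 mg

Scale factor relative to 1 L: 0.703.
L-glutamine: 0.205% w/v = 2.05 g/L → 2.05 × 0.703 L = 1.44 g
sodium carbonate: 13.5 mmol/L × 105.99 g/mol × 0.703 L ÷ 1000 = 1.01 g
L-proline: 7.76 mmol/L × 115.1 g/mol × 0.703 L ÷ 1000 = 0.63 g
HEPES buffer: C1V1 = C2V2 → 36.1 mM × 703 mL ÷ 1000 mM = 25.38 mL
sodium hydroxide: dilute stock: 23 mM × 703 mL ÷ 543 mM = 29.78 mL
nickel chloride hexahydrate: 52.5 µmol/L × 237.69 g/mol × 0.703 L ÷ 1000 = 8.77 mg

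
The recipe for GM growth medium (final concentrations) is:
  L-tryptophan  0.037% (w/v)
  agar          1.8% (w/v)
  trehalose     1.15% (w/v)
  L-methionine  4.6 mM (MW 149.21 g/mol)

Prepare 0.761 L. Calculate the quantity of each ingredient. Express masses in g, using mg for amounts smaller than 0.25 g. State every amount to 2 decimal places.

L-tryptophan 0.28 g; agar 13.70 g; trehalose 8.75 g; L-methionine 0.52 g

Working volume: 0.761 L.
L-tryptophan: 0.037% w/v = 0.37 g/L → 0.37 × 0.761 L = 0.28 g
agar: 1.8% w/v = 18 g/L → 18 × 0.761 L = 13.70 g
trehalose: 1.15 g per 100 mL × 761 mL ÷ 100 = 8.75 g
L-methionine: 4.6 mmol/L × 149.21 g/mol × 0.761 L ÷ 1000 = 0.52 g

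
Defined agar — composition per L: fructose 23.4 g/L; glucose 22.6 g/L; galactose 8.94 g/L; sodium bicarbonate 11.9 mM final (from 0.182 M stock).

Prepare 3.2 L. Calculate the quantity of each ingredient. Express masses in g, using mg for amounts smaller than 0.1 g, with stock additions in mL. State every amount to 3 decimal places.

fructose 74.880 g; glucose 72.320 g; galactose 28.608 g; sodium bicarbonate 209.231 mL

Working volume: 3.2 L.
fructose: 23.4 g/L × 3.2 L = 74.880 g
glucose: 22.6 g/L × 3.2 L = 72.320 g
galactose: 8.94 g/L × 3.2 L = 28.608 g
sodium bicarbonate: dilute stock: 11.9 mM × 3200 mL ÷ 182 mM = 209.231 mL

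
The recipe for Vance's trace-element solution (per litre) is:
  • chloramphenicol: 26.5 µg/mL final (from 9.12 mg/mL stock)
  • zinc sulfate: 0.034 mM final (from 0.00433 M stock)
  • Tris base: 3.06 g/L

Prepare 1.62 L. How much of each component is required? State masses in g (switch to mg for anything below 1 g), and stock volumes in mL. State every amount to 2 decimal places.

Working volume: 1.62 L.
chloramphenicol: V = C2·V2/C1 = 26.5 µg/mL × 1620 mL ÷ 9120 µg/mL = 4.71 mL
zinc sulfate: V = C2·V2/C1 = 0.034 mM × 1620 mL ÷ 4.33 mM = 12.72 mL
Tris base: 3.06 g/L × 1.62 L = 4.96 g

chloramphenicol 4.71 mL; zinc sulfate 12.72 mL; Tris base 4.96 g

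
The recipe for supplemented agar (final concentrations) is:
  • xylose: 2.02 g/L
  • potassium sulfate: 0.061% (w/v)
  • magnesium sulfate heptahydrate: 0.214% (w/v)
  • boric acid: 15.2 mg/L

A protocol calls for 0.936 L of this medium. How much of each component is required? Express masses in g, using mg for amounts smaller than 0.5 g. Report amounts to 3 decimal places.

Scale factor relative to 1 L: 0.936.
xylose: 2.02 g/L × 0.936 L = 1.891 g
potassium sulfate: 0.061% w/v = 0.61 g/L → 0.61 × 0.936 L = 0.571 g
magnesium sulfate heptahydrate: 0.214% w/v = 2.14 g/L → 2.14 × 0.936 L = 2.003 g
boric acid: 15.2 mg/L × 0.936 L = 14.227 mg

xylose 1.891 g; potassium sulfate 0.571 g; magnesium sulfate heptahydrate 2.003 g; boric acid 14.227 mg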